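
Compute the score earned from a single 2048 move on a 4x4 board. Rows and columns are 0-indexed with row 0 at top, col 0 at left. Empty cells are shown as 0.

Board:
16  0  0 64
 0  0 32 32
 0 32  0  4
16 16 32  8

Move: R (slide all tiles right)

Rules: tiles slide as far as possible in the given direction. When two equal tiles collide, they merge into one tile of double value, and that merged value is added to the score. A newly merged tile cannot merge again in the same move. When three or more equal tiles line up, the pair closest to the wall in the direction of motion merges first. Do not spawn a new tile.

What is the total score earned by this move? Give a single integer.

Slide right:
row 0: [16, 0, 0, 64] -> [0, 0, 16, 64]  score +0 (running 0)
row 1: [0, 0, 32, 32] -> [0, 0, 0, 64]  score +64 (running 64)
row 2: [0, 32, 0, 4] -> [0, 0, 32, 4]  score +0 (running 64)
row 3: [16, 16, 32, 8] -> [0, 32, 32, 8]  score +32 (running 96)
Board after move:
 0  0 16 64
 0  0  0 64
 0  0 32  4
 0 32 32  8

Answer: 96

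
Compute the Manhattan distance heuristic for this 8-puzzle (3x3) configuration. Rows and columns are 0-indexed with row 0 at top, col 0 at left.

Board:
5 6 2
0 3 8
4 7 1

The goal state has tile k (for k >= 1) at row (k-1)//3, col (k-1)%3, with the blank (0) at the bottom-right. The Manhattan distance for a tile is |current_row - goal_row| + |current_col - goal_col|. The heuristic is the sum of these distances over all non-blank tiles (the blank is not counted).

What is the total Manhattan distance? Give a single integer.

Tile 5: (0,0)->(1,1) = 2
Tile 6: (0,1)->(1,2) = 2
Tile 2: (0,2)->(0,1) = 1
Tile 3: (1,1)->(0,2) = 2
Tile 8: (1,2)->(2,1) = 2
Tile 4: (2,0)->(1,0) = 1
Tile 7: (2,1)->(2,0) = 1
Tile 1: (2,2)->(0,0) = 4
Sum: 2 + 2 + 1 + 2 + 2 + 1 + 1 + 4 = 15

Answer: 15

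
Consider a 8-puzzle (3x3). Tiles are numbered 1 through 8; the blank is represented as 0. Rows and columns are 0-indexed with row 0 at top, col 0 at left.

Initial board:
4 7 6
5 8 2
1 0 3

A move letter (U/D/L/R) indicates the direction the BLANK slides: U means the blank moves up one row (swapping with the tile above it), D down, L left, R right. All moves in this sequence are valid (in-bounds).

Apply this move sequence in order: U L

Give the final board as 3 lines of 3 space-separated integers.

Answer: 4 7 6
0 5 2
1 8 3

Derivation:
After move 1 (U):
4 7 6
5 0 2
1 8 3

After move 2 (L):
4 7 6
0 5 2
1 8 3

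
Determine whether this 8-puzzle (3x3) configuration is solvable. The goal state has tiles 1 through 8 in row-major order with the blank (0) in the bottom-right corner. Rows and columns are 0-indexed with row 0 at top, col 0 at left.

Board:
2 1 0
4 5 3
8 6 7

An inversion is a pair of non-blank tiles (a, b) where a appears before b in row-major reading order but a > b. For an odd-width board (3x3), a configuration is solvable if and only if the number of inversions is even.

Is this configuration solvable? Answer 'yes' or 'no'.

Inversions (pairs i<j in row-major order where tile[i] > tile[j] > 0): 5
5 is odd, so the puzzle is not solvable.

Answer: no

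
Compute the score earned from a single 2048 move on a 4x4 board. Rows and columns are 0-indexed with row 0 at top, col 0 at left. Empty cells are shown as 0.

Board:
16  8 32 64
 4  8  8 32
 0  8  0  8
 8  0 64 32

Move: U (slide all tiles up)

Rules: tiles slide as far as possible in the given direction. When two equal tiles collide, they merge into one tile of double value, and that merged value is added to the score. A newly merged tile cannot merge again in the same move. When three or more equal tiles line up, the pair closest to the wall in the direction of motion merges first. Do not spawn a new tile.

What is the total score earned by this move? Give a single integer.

Slide up:
col 0: [16, 4, 0, 8] -> [16, 4, 8, 0]  score +0 (running 0)
col 1: [8, 8, 8, 0] -> [16, 8, 0, 0]  score +16 (running 16)
col 2: [32, 8, 0, 64] -> [32, 8, 64, 0]  score +0 (running 16)
col 3: [64, 32, 8, 32] -> [64, 32, 8, 32]  score +0 (running 16)
Board after move:
16 16 32 64
 4  8  8 32
 8  0 64  8
 0  0  0 32

Answer: 16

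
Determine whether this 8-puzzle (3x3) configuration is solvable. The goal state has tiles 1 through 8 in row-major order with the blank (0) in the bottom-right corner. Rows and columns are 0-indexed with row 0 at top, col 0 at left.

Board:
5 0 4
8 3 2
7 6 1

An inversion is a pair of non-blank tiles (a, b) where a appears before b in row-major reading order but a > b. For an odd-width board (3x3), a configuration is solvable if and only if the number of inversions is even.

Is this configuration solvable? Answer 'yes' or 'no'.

Answer: yes

Derivation:
Inversions (pairs i<j in row-major order where tile[i] > tile[j] > 0): 18
18 is even, so the puzzle is solvable.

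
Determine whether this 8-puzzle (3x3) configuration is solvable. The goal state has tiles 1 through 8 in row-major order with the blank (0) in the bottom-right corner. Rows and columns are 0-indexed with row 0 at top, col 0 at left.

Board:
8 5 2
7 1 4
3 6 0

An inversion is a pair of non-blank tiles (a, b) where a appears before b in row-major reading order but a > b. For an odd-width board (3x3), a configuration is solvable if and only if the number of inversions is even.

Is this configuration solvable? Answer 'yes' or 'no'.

Inversions (pairs i<j in row-major order where tile[i] > tile[j] > 0): 17
17 is odd, so the puzzle is not solvable.

Answer: no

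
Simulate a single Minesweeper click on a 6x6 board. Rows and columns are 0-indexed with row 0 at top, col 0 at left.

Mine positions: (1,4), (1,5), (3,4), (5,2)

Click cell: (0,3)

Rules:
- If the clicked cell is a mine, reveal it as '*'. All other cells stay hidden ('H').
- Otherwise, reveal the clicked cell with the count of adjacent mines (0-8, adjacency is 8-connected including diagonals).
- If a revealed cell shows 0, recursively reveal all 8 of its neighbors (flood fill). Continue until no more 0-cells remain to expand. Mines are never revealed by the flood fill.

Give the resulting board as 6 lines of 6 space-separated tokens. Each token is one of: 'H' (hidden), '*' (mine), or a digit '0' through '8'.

H H H 1 H H
H H H H H H
H H H H H H
H H H H H H
H H H H H H
H H H H H H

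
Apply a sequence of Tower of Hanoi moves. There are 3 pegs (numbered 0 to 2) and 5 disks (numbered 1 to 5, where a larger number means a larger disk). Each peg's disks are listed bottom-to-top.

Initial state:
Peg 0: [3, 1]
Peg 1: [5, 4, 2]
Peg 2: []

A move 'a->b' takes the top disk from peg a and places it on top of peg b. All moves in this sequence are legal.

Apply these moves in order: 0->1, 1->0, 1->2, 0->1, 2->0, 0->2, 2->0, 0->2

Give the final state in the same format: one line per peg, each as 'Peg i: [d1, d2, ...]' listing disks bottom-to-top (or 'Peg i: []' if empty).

After move 1 (0->1):
Peg 0: [3]
Peg 1: [5, 4, 2, 1]
Peg 2: []

After move 2 (1->0):
Peg 0: [3, 1]
Peg 1: [5, 4, 2]
Peg 2: []

After move 3 (1->2):
Peg 0: [3, 1]
Peg 1: [5, 4]
Peg 2: [2]

After move 4 (0->1):
Peg 0: [3]
Peg 1: [5, 4, 1]
Peg 2: [2]

After move 5 (2->0):
Peg 0: [3, 2]
Peg 1: [5, 4, 1]
Peg 2: []

After move 6 (0->2):
Peg 0: [3]
Peg 1: [5, 4, 1]
Peg 2: [2]

After move 7 (2->0):
Peg 0: [3, 2]
Peg 1: [5, 4, 1]
Peg 2: []

After move 8 (0->2):
Peg 0: [3]
Peg 1: [5, 4, 1]
Peg 2: [2]

Answer: Peg 0: [3]
Peg 1: [5, 4, 1]
Peg 2: [2]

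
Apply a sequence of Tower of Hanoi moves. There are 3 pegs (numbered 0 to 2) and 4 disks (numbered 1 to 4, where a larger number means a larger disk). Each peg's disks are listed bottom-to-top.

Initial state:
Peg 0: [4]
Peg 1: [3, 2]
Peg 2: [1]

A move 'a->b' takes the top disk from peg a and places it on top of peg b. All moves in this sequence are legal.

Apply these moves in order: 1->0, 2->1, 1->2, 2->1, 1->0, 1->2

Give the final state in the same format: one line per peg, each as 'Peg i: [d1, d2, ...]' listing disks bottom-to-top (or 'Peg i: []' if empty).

After move 1 (1->0):
Peg 0: [4, 2]
Peg 1: [3]
Peg 2: [1]

After move 2 (2->1):
Peg 0: [4, 2]
Peg 1: [3, 1]
Peg 2: []

After move 3 (1->2):
Peg 0: [4, 2]
Peg 1: [3]
Peg 2: [1]

After move 4 (2->1):
Peg 0: [4, 2]
Peg 1: [3, 1]
Peg 2: []

After move 5 (1->0):
Peg 0: [4, 2, 1]
Peg 1: [3]
Peg 2: []

After move 6 (1->2):
Peg 0: [4, 2, 1]
Peg 1: []
Peg 2: [3]

Answer: Peg 0: [4, 2, 1]
Peg 1: []
Peg 2: [3]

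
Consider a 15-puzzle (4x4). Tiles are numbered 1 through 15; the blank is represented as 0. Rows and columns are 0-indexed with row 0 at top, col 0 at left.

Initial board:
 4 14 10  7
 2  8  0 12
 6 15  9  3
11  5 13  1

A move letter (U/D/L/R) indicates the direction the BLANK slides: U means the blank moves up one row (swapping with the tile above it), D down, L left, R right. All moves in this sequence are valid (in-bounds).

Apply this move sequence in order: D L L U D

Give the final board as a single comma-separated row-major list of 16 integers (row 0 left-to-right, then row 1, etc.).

Answer: 4, 14, 10, 7, 2, 8, 9, 12, 0, 6, 15, 3, 11, 5, 13, 1

Derivation:
After move 1 (D):
 4 14 10  7
 2  8  9 12
 6 15  0  3
11  5 13  1

After move 2 (L):
 4 14 10  7
 2  8  9 12
 6  0 15  3
11  5 13  1

After move 3 (L):
 4 14 10  7
 2  8  9 12
 0  6 15  3
11  5 13  1

After move 4 (U):
 4 14 10  7
 0  8  9 12
 2  6 15  3
11  5 13  1

After move 5 (D):
 4 14 10  7
 2  8  9 12
 0  6 15  3
11  5 13  1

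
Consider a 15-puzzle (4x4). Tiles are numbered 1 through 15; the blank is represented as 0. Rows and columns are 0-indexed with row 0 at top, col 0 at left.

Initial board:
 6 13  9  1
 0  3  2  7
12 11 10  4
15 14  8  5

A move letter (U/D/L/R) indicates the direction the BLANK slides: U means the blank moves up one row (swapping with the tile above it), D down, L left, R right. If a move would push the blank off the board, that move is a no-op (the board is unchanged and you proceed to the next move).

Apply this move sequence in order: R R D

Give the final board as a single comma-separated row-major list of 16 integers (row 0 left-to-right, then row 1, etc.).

After move 1 (R):
 6 13  9  1
 3  0  2  7
12 11 10  4
15 14  8  5

After move 2 (R):
 6 13  9  1
 3  2  0  7
12 11 10  4
15 14  8  5

After move 3 (D):
 6 13  9  1
 3  2 10  7
12 11  0  4
15 14  8  5

Answer: 6, 13, 9, 1, 3, 2, 10, 7, 12, 11, 0, 4, 15, 14, 8, 5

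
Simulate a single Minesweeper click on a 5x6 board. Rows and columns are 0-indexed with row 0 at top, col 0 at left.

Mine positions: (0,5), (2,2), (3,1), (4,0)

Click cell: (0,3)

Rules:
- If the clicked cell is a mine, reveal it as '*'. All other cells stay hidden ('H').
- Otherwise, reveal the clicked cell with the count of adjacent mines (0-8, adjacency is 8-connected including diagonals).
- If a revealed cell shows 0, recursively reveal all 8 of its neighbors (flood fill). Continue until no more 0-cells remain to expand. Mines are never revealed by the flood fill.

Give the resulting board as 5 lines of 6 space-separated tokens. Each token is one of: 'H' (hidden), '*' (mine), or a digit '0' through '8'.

0 0 0 0 1 H
0 1 1 1 1 H
1 2 H H H H
H H H H H H
H H H H H H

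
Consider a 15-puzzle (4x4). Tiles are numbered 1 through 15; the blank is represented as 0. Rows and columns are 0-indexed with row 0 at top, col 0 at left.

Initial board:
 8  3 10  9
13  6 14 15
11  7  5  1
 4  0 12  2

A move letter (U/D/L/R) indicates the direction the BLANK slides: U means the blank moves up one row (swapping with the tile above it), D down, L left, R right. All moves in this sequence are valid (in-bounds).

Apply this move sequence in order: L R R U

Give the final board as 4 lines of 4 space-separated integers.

Answer:  8  3 10  9
13  6 14 15
11  7  0  1
 4 12  5  2

Derivation:
After move 1 (L):
 8  3 10  9
13  6 14 15
11  7  5  1
 0  4 12  2

After move 2 (R):
 8  3 10  9
13  6 14 15
11  7  5  1
 4  0 12  2

After move 3 (R):
 8  3 10  9
13  6 14 15
11  7  5  1
 4 12  0  2

After move 4 (U):
 8  3 10  9
13  6 14 15
11  7  0  1
 4 12  5  2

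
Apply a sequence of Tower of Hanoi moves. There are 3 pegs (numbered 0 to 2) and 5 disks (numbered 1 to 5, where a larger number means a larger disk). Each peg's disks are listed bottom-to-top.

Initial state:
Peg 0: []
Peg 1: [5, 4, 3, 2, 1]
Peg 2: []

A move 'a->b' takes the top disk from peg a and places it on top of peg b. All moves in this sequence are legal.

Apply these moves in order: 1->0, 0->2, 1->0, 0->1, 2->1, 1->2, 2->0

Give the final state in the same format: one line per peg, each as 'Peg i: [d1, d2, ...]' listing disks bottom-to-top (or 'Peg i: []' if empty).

Answer: Peg 0: [1]
Peg 1: [5, 4, 3, 2]
Peg 2: []

Derivation:
After move 1 (1->0):
Peg 0: [1]
Peg 1: [5, 4, 3, 2]
Peg 2: []

After move 2 (0->2):
Peg 0: []
Peg 1: [5, 4, 3, 2]
Peg 2: [1]

After move 3 (1->0):
Peg 0: [2]
Peg 1: [5, 4, 3]
Peg 2: [1]

After move 4 (0->1):
Peg 0: []
Peg 1: [5, 4, 3, 2]
Peg 2: [1]

After move 5 (2->1):
Peg 0: []
Peg 1: [5, 4, 3, 2, 1]
Peg 2: []

After move 6 (1->2):
Peg 0: []
Peg 1: [5, 4, 3, 2]
Peg 2: [1]

After move 7 (2->0):
Peg 0: [1]
Peg 1: [5, 4, 3, 2]
Peg 2: []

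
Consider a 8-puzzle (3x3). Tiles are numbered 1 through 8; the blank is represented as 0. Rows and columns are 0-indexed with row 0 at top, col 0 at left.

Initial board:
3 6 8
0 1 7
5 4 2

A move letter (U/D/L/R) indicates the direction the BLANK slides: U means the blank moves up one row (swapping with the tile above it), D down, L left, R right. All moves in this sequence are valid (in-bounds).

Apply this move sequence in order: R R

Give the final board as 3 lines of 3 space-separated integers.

Answer: 3 6 8
1 7 0
5 4 2

Derivation:
After move 1 (R):
3 6 8
1 0 7
5 4 2

After move 2 (R):
3 6 8
1 7 0
5 4 2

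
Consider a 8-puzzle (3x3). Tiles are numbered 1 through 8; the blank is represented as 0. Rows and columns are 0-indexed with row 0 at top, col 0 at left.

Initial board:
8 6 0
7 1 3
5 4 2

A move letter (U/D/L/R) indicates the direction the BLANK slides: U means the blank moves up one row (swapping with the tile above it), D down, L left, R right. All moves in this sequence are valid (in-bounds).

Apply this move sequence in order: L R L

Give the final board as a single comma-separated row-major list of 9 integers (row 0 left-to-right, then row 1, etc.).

Answer: 8, 0, 6, 7, 1, 3, 5, 4, 2

Derivation:
After move 1 (L):
8 0 6
7 1 3
5 4 2

After move 2 (R):
8 6 0
7 1 3
5 4 2

After move 3 (L):
8 0 6
7 1 3
5 4 2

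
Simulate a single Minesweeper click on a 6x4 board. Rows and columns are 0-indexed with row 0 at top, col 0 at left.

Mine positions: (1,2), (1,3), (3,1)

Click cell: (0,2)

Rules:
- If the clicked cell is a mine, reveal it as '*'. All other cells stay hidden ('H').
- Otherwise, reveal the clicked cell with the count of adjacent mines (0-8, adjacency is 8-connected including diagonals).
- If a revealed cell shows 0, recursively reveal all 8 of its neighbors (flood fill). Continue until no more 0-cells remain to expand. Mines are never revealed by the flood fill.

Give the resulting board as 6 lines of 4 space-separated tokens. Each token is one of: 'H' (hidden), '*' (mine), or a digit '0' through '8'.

H H 2 H
H H H H
H H H H
H H H H
H H H H
H H H H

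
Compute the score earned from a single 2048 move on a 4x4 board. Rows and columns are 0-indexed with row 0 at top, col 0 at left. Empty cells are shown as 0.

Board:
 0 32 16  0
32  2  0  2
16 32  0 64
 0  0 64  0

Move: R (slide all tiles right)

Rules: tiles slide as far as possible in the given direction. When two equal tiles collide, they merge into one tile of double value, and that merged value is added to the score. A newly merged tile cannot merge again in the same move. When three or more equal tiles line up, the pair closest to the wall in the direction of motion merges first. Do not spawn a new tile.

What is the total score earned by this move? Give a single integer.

Answer: 4

Derivation:
Slide right:
row 0: [0, 32, 16, 0] -> [0, 0, 32, 16]  score +0 (running 0)
row 1: [32, 2, 0, 2] -> [0, 0, 32, 4]  score +4 (running 4)
row 2: [16, 32, 0, 64] -> [0, 16, 32, 64]  score +0 (running 4)
row 3: [0, 0, 64, 0] -> [0, 0, 0, 64]  score +0 (running 4)
Board after move:
 0  0 32 16
 0  0 32  4
 0 16 32 64
 0  0  0 64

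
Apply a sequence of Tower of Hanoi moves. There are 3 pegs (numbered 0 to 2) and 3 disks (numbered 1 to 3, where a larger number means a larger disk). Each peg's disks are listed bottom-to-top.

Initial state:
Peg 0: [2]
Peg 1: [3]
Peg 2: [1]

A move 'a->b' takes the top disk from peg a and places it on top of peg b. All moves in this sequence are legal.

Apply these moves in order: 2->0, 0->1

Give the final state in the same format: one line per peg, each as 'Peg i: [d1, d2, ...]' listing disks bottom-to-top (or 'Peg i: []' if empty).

After move 1 (2->0):
Peg 0: [2, 1]
Peg 1: [3]
Peg 2: []

After move 2 (0->1):
Peg 0: [2]
Peg 1: [3, 1]
Peg 2: []

Answer: Peg 0: [2]
Peg 1: [3, 1]
Peg 2: []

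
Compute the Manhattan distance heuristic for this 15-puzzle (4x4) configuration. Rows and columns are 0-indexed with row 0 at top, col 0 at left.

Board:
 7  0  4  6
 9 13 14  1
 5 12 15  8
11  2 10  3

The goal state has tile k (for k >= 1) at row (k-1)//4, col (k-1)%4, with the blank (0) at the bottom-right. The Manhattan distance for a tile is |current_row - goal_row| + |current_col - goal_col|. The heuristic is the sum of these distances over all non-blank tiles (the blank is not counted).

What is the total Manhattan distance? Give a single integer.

Tile 7: (0,0)->(1,2) = 3
Tile 4: (0,2)->(0,3) = 1
Tile 6: (0,3)->(1,1) = 3
Tile 9: (1,0)->(2,0) = 1
Tile 13: (1,1)->(3,0) = 3
Tile 14: (1,2)->(3,1) = 3
Tile 1: (1,3)->(0,0) = 4
Tile 5: (2,0)->(1,0) = 1
Tile 12: (2,1)->(2,3) = 2
Tile 15: (2,2)->(3,2) = 1
Tile 8: (2,3)->(1,3) = 1
Tile 11: (3,0)->(2,2) = 3
Tile 2: (3,1)->(0,1) = 3
Tile 10: (3,2)->(2,1) = 2
Tile 3: (3,3)->(0,2) = 4
Sum: 3 + 1 + 3 + 1 + 3 + 3 + 4 + 1 + 2 + 1 + 1 + 3 + 3 + 2 + 4 = 35

Answer: 35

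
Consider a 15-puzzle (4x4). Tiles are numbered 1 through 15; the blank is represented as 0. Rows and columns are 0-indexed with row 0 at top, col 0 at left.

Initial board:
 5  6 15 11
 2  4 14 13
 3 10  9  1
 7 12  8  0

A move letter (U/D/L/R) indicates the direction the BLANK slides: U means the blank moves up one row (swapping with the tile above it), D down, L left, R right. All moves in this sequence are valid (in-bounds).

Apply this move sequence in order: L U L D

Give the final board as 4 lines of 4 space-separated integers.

Answer:  5  6 15 11
 2  4 14 13
 3 12 10  1
 7  0  9  8

Derivation:
After move 1 (L):
 5  6 15 11
 2  4 14 13
 3 10  9  1
 7 12  0  8

After move 2 (U):
 5  6 15 11
 2  4 14 13
 3 10  0  1
 7 12  9  8

After move 3 (L):
 5  6 15 11
 2  4 14 13
 3  0 10  1
 7 12  9  8

After move 4 (D):
 5  6 15 11
 2  4 14 13
 3 12 10  1
 7  0  9  8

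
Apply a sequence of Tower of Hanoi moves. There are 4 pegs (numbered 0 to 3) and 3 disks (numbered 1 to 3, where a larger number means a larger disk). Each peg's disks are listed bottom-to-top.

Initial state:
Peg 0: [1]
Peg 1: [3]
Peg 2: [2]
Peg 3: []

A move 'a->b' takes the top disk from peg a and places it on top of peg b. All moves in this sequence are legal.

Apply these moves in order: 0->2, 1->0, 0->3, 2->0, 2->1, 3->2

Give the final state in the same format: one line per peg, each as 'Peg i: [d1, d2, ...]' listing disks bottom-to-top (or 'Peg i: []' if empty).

Answer: Peg 0: [1]
Peg 1: [2]
Peg 2: [3]
Peg 3: []

Derivation:
After move 1 (0->2):
Peg 0: []
Peg 1: [3]
Peg 2: [2, 1]
Peg 3: []

After move 2 (1->0):
Peg 0: [3]
Peg 1: []
Peg 2: [2, 1]
Peg 3: []

After move 3 (0->3):
Peg 0: []
Peg 1: []
Peg 2: [2, 1]
Peg 3: [3]

After move 4 (2->0):
Peg 0: [1]
Peg 1: []
Peg 2: [2]
Peg 3: [3]

After move 5 (2->1):
Peg 0: [1]
Peg 1: [2]
Peg 2: []
Peg 3: [3]

After move 6 (3->2):
Peg 0: [1]
Peg 1: [2]
Peg 2: [3]
Peg 3: []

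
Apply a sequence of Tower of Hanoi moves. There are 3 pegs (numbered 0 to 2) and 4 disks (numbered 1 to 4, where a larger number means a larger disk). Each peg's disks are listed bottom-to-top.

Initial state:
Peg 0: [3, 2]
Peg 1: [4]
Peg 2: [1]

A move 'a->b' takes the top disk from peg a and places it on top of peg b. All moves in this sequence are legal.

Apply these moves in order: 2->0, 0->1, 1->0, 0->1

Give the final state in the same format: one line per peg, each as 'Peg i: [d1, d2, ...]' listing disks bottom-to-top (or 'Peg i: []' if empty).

Answer: Peg 0: [3, 2]
Peg 1: [4, 1]
Peg 2: []

Derivation:
After move 1 (2->0):
Peg 0: [3, 2, 1]
Peg 1: [4]
Peg 2: []

After move 2 (0->1):
Peg 0: [3, 2]
Peg 1: [4, 1]
Peg 2: []

After move 3 (1->0):
Peg 0: [3, 2, 1]
Peg 1: [4]
Peg 2: []

After move 4 (0->1):
Peg 0: [3, 2]
Peg 1: [4, 1]
Peg 2: []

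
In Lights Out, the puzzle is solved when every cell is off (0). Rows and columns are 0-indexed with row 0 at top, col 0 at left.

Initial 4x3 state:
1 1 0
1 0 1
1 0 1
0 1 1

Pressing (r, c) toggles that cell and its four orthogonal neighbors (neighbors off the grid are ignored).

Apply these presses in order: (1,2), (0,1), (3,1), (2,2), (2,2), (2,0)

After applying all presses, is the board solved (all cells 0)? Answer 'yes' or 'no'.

After press 1 at (1,2):
1 1 1
1 1 0
1 0 0
0 1 1

After press 2 at (0,1):
0 0 0
1 0 0
1 0 0
0 1 1

After press 3 at (3,1):
0 0 0
1 0 0
1 1 0
1 0 0

After press 4 at (2,2):
0 0 0
1 0 1
1 0 1
1 0 1

After press 5 at (2,2):
0 0 0
1 0 0
1 1 0
1 0 0

After press 6 at (2,0):
0 0 0
0 0 0
0 0 0
0 0 0

Lights still on: 0

Answer: yes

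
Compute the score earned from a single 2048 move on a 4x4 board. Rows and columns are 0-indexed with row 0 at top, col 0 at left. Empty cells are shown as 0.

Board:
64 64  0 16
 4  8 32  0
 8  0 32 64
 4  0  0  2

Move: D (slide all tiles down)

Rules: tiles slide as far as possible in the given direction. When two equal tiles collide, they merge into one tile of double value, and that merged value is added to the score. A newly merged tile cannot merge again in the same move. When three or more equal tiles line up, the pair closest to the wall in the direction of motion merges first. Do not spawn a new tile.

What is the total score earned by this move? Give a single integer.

Slide down:
col 0: [64, 4, 8, 4] -> [64, 4, 8, 4]  score +0 (running 0)
col 1: [64, 8, 0, 0] -> [0, 0, 64, 8]  score +0 (running 0)
col 2: [0, 32, 32, 0] -> [0, 0, 0, 64]  score +64 (running 64)
col 3: [16, 0, 64, 2] -> [0, 16, 64, 2]  score +0 (running 64)
Board after move:
64  0  0  0
 4  0  0 16
 8 64  0 64
 4  8 64  2

Answer: 64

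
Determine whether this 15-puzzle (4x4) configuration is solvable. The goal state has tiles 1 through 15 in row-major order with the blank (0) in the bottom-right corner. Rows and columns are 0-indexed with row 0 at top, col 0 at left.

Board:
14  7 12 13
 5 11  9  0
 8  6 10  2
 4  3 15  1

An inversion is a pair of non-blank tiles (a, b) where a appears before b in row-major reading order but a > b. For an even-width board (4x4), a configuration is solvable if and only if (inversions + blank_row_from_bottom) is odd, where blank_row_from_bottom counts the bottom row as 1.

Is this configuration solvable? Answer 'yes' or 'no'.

Inversions: 75
Blank is in row 1 (0-indexed from top), which is row 3 counting from the bottom (bottom = 1).
75 + 3 = 78, which is even, so the puzzle is not solvable.

Answer: no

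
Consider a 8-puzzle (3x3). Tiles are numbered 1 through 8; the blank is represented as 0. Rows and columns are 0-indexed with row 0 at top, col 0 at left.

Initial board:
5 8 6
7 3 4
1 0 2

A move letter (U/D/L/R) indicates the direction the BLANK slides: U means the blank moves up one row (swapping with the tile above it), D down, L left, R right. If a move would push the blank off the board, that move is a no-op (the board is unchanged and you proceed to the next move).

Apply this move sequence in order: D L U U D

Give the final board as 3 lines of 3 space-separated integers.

After move 1 (D):
5 8 6
7 3 4
1 0 2

After move 2 (L):
5 8 6
7 3 4
0 1 2

After move 3 (U):
5 8 6
0 3 4
7 1 2

After move 4 (U):
0 8 6
5 3 4
7 1 2

After move 5 (D):
5 8 6
0 3 4
7 1 2

Answer: 5 8 6
0 3 4
7 1 2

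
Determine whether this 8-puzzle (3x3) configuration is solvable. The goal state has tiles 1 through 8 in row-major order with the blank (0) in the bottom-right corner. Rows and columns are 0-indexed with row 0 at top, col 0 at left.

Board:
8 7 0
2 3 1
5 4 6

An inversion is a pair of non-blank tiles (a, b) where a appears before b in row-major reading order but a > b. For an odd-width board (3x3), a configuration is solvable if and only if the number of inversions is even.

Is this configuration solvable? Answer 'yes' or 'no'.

Answer: yes

Derivation:
Inversions (pairs i<j in row-major order where tile[i] > tile[j] > 0): 16
16 is even, so the puzzle is solvable.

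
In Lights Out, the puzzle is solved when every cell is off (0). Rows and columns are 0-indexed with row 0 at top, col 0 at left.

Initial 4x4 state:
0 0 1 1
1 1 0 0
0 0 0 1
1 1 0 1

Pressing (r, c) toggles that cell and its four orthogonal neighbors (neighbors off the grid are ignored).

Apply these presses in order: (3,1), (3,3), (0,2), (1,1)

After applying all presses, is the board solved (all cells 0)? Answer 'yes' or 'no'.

Answer: yes

Derivation:
After press 1 at (3,1):
0 0 1 1
1 1 0 0
0 1 0 1
0 0 1 1

After press 2 at (3,3):
0 0 1 1
1 1 0 0
0 1 0 0
0 0 0 0

After press 3 at (0,2):
0 1 0 0
1 1 1 0
0 1 0 0
0 0 0 0

After press 4 at (1,1):
0 0 0 0
0 0 0 0
0 0 0 0
0 0 0 0

Lights still on: 0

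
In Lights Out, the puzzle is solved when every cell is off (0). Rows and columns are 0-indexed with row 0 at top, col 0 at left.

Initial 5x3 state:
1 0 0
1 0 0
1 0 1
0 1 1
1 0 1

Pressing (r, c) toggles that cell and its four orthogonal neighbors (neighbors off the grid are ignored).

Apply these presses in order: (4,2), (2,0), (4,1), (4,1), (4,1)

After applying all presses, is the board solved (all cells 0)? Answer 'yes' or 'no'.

Answer: no

Derivation:
After press 1 at (4,2):
1 0 0
1 0 0
1 0 1
0 1 0
1 1 0

After press 2 at (2,0):
1 0 0
0 0 0
0 1 1
1 1 0
1 1 0

After press 3 at (4,1):
1 0 0
0 0 0
0 1 1
1 0 0
0 0 1

After press 4 at (4,1):
1 0 0
0 0 0
0 1 1
1 1 0
1 1 0

After press 5 at (4,1):
1 0 0
0 0 0
0 1 1
1 0 0
0 0 1

Lights still on: 5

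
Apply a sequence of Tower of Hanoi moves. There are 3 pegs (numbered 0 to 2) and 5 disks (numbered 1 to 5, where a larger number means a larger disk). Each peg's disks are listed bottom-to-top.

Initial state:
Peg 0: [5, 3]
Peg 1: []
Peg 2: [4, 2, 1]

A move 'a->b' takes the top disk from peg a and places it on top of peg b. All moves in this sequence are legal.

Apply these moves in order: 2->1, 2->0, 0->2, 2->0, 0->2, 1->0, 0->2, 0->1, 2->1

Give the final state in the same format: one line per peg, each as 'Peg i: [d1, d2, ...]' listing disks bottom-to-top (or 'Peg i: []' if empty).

After move 1 (2->1):
Peg 0: [5, 3]
Peg 1: [1]
Peg 2: [4, 2]

After move 2 (2->0):
Peg 0: [5, 3, 2]
Peg 1: [1]
Peg 2: [4]

After move 3 (0->2):
Peg 0: [5, 3]
Peg 1: [1]
Peg 2: [4, 2]

After move 4 (2->0):
Peg 0: [5, 3, 2]
Peg 1: [1]
Peg 2: [4]

After move 5 (0->2):
Peg 0: [5, 3]
Peg 1: [1]
Peg 2: [4, 2]

After move 6 (1->0):
Peg 0: [5, 3, 1]
Peg 1: []
Peg 2: [4, 2]

After move 7 (0->2):
Peg 0: [5, 3]
Peg 1: []
Peg 2: [4, 2, 1]

After move 8 (0->1):
Peg 0: [5]
Peg 1: [3]
Peg 2: [4, 2, 1]

After move 9 (2->1):
Peg 0: [5]
Peg 1: [3, 1]
Peg 2: [4, 2]

Answer: Peg 0: [5]
Peg 1: [3, 1]
Peg 2: [4, 2]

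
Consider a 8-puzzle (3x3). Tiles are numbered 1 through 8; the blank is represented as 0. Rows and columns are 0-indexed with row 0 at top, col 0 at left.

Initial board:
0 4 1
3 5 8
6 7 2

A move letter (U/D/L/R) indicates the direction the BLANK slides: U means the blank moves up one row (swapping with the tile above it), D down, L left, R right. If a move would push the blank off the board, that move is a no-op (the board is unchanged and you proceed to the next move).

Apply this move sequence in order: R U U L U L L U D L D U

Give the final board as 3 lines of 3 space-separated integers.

After move 1 (R):
4 0 1
3 5 8
6 7 2

After move 2 (U):
4 0 1
3 5 8
6 7 2

After move 3 (U):
4 0 1
3 5 8
6 7 2

After move 4 (L):
0 4 1
3 5 8
6 7 2

After move 5 (U):
0 4 1
3 5 8
6 7 2

After move 6 (L):
0 4 1
3 5 8
6 7 2

After move 7 (L):
0 4 1
3 5 8
6 7 2

After move 8 (U):
0 4 1
3 5 8
6 7 2

After move 9 (D):
3 4 1
0 5 8
6 7 2

After move 10 (L):
3 4 1
0 5 8
6 7 2

After move 11 (D):
3 4 1
6 5 8
0 7 2

After move 12 (U):
3 4 1
0 5 8
6 7 2

Answer: 3 4 1
0 5 8
6 7 2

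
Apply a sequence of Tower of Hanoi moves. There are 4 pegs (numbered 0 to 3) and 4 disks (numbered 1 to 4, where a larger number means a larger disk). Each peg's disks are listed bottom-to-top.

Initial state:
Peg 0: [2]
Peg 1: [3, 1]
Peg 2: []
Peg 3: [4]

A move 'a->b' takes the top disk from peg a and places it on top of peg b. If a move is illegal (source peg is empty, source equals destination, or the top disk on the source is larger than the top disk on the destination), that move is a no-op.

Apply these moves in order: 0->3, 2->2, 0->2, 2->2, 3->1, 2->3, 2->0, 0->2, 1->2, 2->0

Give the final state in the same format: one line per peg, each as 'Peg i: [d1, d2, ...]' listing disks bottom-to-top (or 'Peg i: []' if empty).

After move 1 (0->3):
Peg 0: []
Peg 1: [3, 1]
Peg 2: []
Peg 3: [4, 2]

After move 2 (2->2):
Peg 0: []
Peg 1: [3, 1]
Peg 2: []
Peg 3: [4, 2]

After move 3 (0->2):
Peg 0: []
Peg 1: [3, 1]
Peg 2: []
Peg 3: [4, 2]

After move 4 (2->2):
Peg 0: []
Peg 1: [3, 1]
Peg 2: []
Peg 3: [4, 2]

After move 5 (3->1):
Peg 0: []
Peg 1: [3, 1]
Peg 2: []
Peg 3: [4, 2]

After move 6 (2->3):
Peg 0: []
Peg 1: [3, 1]
Peg 2: []
Peg 3: [4, 2]

After move 7 (2->0):
Peg 0: []
Peg 1: [3, 1]
Peg 2: []
Peg 3: [4, 2]

After move 8 (0->2):
Peg 0: []
Peg 1: [3, 1]
Peg 2: []
Peg 3: [4, 2]

After move 9 (1->2):
Peg 0: []
Peg 1: [3]
Peg 2: [1]
Peg 3: [4, 2]

After move 10 (2->0):
Peg 0: [1]
Peg 1: [3]
Peg 2: []
Peg 3: [4, 2]

Answer: Peg 0: [1]
Peg 1: [3]
Peg 2: []
Peg 3: [4, 2]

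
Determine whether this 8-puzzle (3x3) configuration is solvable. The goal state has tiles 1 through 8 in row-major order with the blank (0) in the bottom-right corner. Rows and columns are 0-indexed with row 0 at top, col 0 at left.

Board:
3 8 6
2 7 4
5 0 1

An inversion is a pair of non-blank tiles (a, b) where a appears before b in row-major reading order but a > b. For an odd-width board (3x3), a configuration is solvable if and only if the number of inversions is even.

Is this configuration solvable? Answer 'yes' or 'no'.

Answer: yes

Derivation:
Inversions (pairs i<j in row-major order where tile[i] > tile[j] > 0): 18
18 is even, so the puzzle is solvable.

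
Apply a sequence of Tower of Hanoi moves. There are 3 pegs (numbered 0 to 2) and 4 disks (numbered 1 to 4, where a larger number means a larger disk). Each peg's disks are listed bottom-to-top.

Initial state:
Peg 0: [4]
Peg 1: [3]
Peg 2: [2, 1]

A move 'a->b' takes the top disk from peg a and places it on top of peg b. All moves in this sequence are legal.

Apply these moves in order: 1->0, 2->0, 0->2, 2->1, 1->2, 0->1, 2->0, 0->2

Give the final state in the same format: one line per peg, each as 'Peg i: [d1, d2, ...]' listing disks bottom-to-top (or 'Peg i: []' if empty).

After move 1 (1->0):
Peg 0: [4, 3]
Peg 1: []
Peg 2: [2, 1]

After move 2 (2->0):
Peg 0: [4, 3, 1]
Peg 1: []
Peg 2: [2]

After move 3 (0->2):
Peg 0: [4, 3]
Peg 1: []
Peg 2: [2, 1]

After move 4 (2->1):
Peg 0: [4, 3]
Peg 1: [1]
Peg 2: [2]

After move 5 (1->2):
Peg 0: [4, 3]
Peg 1: []
Peg 2: [2, 1]

After move 6 (0->1):
Peg 0: [4]
Peg 1: [3]
Peg 2: [2, 1]

After move 7 (2->0):
Peg 0: [4, 1]
Peg 1: [3]
Peg 2: [2]

After move 8 (0->2):
Peg 0: [4]
Peg 1: [3]
Peg 2: [2, 1]

Answer: Peg 0: [4]
Peg 1: [3]
Peg 2: [2, 1]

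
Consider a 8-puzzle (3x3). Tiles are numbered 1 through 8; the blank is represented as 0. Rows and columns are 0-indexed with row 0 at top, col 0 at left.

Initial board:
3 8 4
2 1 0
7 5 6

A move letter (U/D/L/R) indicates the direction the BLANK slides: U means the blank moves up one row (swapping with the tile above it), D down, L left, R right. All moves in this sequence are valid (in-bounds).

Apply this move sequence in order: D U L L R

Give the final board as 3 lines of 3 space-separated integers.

After move 1 (D):
3 8 4
2 1 6
7 5 0

After move 2 (U):
3 8 4
2 1 0
7 5 6

After move 3 (L):
3 8 4
2 0 1
7 5 6

After move 4 (L):
3 8 4
0 2 1
7 5 6

After move 5 (R):
3 8 4
2 0 1
7 5 6

Answer: 3 8 4
2 0 1
7 5 6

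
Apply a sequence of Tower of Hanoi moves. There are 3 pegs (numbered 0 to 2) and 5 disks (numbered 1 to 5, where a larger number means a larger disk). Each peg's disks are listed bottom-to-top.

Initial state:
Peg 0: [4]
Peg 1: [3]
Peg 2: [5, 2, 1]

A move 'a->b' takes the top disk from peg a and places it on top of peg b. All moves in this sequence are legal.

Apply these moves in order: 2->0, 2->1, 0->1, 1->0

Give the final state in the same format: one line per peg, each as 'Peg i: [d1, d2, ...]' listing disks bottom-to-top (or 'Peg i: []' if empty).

Answer: Peg 0: [4, 1]
Peg 1: [3, 2]
Peg 2: [5]

Derivation:
After move 1 (2->0):
Peg 0: [4, 1]
Peg 1: [3]
Peg 2: [5, 2]

After move 2 (2->1):
Peg 0: [4, 1]
Peg 1: [3, 2]
Peg 2: [5]

After move 3 (0->1):
Peg 0: [4]
Peg 1: [3, 2, 1]
Peg 2: [5]

After move 4 (1->0):
Peg 0: [4, 1]
Peg 1: [3, 2]
Peg 2: [5]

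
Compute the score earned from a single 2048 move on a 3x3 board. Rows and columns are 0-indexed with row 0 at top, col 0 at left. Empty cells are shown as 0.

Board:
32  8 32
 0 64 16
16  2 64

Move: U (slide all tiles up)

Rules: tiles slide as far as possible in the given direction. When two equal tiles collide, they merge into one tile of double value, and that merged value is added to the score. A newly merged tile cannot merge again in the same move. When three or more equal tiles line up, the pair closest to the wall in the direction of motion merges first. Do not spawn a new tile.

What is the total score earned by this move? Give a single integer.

Slide up:
col 0: [32, 0, 16] -> [32, 16, 0]  score +0 (running 0)
col 1: [8, 64, 2] -> [8, 64, 2]  score +0 (running 0)
col 2: [32, 16, 64] -> [32, 16, 64]  score +0 (running 0)
Board after move:
32  8 32
16 64 16
 0  2 64

Answer: 0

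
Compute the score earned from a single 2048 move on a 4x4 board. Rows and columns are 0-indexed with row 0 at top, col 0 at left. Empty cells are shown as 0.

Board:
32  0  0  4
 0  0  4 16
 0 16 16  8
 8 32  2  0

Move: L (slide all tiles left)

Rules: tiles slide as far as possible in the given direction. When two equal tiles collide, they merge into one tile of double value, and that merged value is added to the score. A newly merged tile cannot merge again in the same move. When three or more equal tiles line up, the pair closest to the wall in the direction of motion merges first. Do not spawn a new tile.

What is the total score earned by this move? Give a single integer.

Slide left:
row 0: [32, 0, 0, 4] -> [32, 4, 0, 0]  score +0 (running 0)
row 1: [0, 0, 4, 16] -> [4, 16, 0, 0]  score +0 (running 0)
row 2: [0, 16, 16, 8] -> [32, 8, 0, 0]  score +32 (running 32)
row 3: [8, 32, 2, 0] -> [8, 32, 2, 0]  score +0 (running 32)
Board after move:
32  4  0  0
 4 16  0  0
32  8  0  0
 8 32  2  0

Answer: 32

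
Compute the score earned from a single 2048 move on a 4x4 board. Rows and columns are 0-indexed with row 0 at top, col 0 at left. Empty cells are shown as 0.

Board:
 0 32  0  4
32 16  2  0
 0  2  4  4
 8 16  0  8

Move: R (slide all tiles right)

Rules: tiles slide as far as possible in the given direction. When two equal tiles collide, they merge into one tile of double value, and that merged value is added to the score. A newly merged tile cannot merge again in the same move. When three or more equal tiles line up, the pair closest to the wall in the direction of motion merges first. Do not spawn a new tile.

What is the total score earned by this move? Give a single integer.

Answer: 8

Derivation:
Slide right:
row 0: [0, 32, 0, 4] -> [0, 0, 32, 4]  score +0 (running 0)
row 1: [32, 16, 2, 0] -> [0, 32, 16, 2]  score +0 (running 0)
row 2: [0, 2, 4, 4] -> [0, 0, 2, 8]  score +8 (running 8)
row 3: [8, 16, 0, 8] -> [0, 8, 16, 8]  score +0 (running 8)
Board after move:
 0  0 32  4
 0 32 16  2
 0  0  2  8
 0  8 16  8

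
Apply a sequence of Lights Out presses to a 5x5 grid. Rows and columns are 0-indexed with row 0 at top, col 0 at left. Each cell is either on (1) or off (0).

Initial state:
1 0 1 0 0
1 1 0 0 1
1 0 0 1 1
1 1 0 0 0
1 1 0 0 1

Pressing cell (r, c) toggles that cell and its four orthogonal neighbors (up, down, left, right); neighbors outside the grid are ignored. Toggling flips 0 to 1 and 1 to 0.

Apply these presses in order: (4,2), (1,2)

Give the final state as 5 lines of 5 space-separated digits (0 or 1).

After press 1 at (4,2):
1 0 1 0 0
1 1 0 0 1
1 0 0 1 1
1 1 1 0 0
1 0 1 1 1

After press 2 at (1,2):
1 0 0 0 0
1 0 1 1 1
1 0 1 1 1
1 1 1 0 0
1 0 1 1 1

Answer: 1 0 0 0 0
1 0 1 1 1
1 0 1 1 1
1 1 1 0 0
1 0 1 1 1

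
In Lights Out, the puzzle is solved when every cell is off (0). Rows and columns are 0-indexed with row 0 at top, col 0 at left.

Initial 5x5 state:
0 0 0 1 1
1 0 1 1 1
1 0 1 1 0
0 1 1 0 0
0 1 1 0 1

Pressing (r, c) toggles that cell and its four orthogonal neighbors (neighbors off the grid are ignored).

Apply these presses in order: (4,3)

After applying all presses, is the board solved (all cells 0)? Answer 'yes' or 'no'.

After press 1 at (4,3):
0 0 0 1 1
1 0 1 1 1
1 0 1 1 0
0 1 1 1 0
0 1 0 1 0

Lights still on: 14

Answer: no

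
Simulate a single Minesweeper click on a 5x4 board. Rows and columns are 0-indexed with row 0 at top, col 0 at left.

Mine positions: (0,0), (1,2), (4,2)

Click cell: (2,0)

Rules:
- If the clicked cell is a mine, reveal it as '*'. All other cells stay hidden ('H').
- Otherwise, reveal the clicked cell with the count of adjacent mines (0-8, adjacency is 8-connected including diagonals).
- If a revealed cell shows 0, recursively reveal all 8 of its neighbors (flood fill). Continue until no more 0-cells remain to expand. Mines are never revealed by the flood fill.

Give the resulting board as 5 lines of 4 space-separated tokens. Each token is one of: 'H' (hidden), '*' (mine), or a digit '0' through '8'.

H H H H
1 2 H H
0 1 H H
0 1 H H
0 1 H H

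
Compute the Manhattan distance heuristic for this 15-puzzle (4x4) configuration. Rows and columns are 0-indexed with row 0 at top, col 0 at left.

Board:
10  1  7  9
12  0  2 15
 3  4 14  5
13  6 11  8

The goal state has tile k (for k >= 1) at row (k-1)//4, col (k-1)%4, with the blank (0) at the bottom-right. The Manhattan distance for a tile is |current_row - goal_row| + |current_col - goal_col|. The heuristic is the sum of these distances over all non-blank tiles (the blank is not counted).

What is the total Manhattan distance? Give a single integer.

Answer: 38

Derivation:
Tile 10: (0,0)->(2,1) = 3
Tile 1: (0,1)->(0,0) = 1
Tile 7: (0,2)->(1,2) = 1
Tile 9: (0,3)->(2,0) = 5
Tile 12: (1,0)->(2,3) = 4
Tile 2: (1,2)->(0,1) = 2
Tile 15: (1,3)->(3,2) = 3
Tile 3: (2,0)->(0,2) = 4
Tile 4: (2,1)->(0,3) = 4
Tile 14: (2,2)->(3,1) = 2
Tile 5: (2,3)->(1,0) = 4
Tile 13: (3,0)->(3,0) = 0
Tile 6: (3,1)->(1,1) = 2
Tile 11: (3,2)->(2,2) = 1
Tile 8: (3,3)->(1,3) = 2
Sum: 3 + 1 + 1 + 5 + 4 + 2 + 3 + 4 + 4 + 2 + 4 + 0 + 2 + 1 + 2 = 38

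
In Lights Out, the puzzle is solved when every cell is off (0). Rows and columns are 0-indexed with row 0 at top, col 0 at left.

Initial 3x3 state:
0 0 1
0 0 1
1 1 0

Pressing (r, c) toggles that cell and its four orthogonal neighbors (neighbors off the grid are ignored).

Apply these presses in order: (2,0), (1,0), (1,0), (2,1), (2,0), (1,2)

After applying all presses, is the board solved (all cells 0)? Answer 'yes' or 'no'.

After press 1 at (2,0):
0 0 1
1 0 1
0 0 0

After press 2 at (1,0):
1 0 1
0 1 1
1 0 0

After press 3 at (1,0):
0 0 1
1 0 1
0 0 0

After press 4 at (2,1):
0 0 1
1 1 1
1 1 1

After press 5 at (2,0):
0 0 1
0 1 1
0 0 1

After press 6 at (1,2):
0 0 0
0 0 0
0 0 0

Lights still on: 0

Answer: yes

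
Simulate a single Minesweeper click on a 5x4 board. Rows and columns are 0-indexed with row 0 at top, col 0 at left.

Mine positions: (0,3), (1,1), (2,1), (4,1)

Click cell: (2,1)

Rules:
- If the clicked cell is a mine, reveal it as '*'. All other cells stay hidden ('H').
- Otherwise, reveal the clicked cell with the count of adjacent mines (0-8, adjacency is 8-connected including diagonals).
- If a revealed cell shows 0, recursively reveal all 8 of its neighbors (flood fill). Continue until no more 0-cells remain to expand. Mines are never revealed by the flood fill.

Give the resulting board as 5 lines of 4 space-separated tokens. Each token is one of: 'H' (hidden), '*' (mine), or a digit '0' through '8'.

H H H H
H H H H
H * H H
H H H H
H H H H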